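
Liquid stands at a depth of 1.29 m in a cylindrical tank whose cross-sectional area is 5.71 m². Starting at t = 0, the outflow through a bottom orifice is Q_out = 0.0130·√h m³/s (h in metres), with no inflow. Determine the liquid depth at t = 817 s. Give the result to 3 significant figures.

0.0423 m

With no inflow, A dh/dt = −0.0130 √h.
Separate and integrate: 2(√h − √h₀) = −(0.0130/A) t.
√h = √1.29 − 0.0130·817/(2·5.71) = 1.1358 − 0.93004 = 0.20575.
h = 0.20575² = 0.042332 m.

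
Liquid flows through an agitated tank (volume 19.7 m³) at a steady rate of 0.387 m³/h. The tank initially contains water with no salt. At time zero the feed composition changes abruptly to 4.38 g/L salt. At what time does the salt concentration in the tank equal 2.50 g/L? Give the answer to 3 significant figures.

43.1 h

Species balance: V dC/dt = Q(C_in − C) ⇒ τ = V/Q = 50.904 h.
C(t) = C_in + (C₀ − C_in) e^(−t/τ). Set C = 2.50 and solve for t:
e^(−t/τ) = (C − C_in)/(C₀ − C_in) = (2.50 − 4.38)/(0 − 4.38) = 0.42922
t = −τ ln(…) = 50.904 × 0.84578 = 43.054 h.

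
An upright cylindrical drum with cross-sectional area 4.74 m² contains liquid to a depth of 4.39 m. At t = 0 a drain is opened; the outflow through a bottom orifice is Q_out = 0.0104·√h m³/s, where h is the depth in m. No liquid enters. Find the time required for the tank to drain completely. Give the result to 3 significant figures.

1910 s

Mass balance (ρ constant): A dh/dt = −0.0104 √h.
Separate and integrate: 2(√h − √h₀) = −(0.0104/A) t.
Set h = 0: 2√h₀ = (0.0104/A) t_empty ⇒ t_empty = 2A√h₀/0.0104.
t_empty = 2·4.74·√4.39/0.0104 = 9.4800·2.0952/0.0104 = 1909.9 s.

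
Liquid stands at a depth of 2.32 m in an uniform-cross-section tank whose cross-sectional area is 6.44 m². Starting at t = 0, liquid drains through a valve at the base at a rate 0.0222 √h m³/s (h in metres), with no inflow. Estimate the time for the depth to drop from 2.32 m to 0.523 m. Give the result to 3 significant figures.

464 s

With no inflow, A dh/dt = −0.0222 √h.
Separate and integrate: 2(√h − √h₀) = −(0.0222/A) t.
t = 2A(√h₀ − √h)/0.0222 = 2·6.44·(√2.32 − √0.523)/0.0222
  = 12.880 × (1.5232 − 0.72319) / 0.0222 = 464.13 s.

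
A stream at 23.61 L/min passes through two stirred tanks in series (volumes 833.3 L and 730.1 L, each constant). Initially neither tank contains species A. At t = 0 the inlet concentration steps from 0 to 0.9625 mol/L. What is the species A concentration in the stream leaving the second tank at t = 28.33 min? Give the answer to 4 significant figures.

0.2039 mol/L

Each tank obeys Vᵢ dCᵢ/dt = Q(Cᵢ₋₁ − Cᵢ), so τᵢ = Vᵢ/Q.
τ₁ = 833.3/23.61 = 35.2944 min; τ₂ = 730.1/23.61 = 30.9233 min.
Solving the cascade with C₁(0)=C₂(0)=0 gives C₂(t) = C_in[1 − (τ₁ e^(−t/τ₁) − τ₂ e^(−t/τ₂))/(τ₁ − τ₂)].
At t = 28.33: e^(−t/τ₁) = 0.448127, e^(−t/τ₂) = 0.400062.
C₂ = 0.9625·[1 − (35.2944·0.448127 − 30.9233·0.400062)/(4.37103)] = 0.9625·0.211826 = 0.203883 mol/L.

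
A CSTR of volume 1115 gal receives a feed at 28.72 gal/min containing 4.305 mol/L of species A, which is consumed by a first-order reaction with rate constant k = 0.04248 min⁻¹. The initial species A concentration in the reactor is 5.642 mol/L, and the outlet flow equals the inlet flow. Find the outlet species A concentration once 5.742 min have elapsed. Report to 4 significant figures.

4.340 mol/L

Accumulation = in − out − consumed: V dC/dt = Q C_in − Q C − k V C.
This is linear with rate a = Q/V + k = 0.0682378 min⁻¹.
C_ss = Q C_in/(Q + kV) = 1.62502 mol/L; C(t) = C_ss + (C₀ − C_ss) e^(−a t).
C(5.742) = 1.62502 + (4.01698)·e^(−0.0682378·5.742) = 1.62502 + (4.01698)·0.675825 = 4.33979 mol/L.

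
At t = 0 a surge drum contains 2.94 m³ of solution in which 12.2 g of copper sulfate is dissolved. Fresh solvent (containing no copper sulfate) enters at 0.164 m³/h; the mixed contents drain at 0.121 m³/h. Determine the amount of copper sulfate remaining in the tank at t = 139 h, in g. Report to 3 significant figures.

0.538 g

Total volume: dV/dt = Q_in − Q_out = 0.043000 m³/h, so V(t) = 2.94 + 0.043000 t and V(139) = 8.9170 m³.
Species balance (pure solvent in): dm/dt = −Q_out · m/V(t).
Separate: dm/m = −Q_out dt/V(t) ⇒ ln(m/m₀) = −(Q_out/(Q_in−Q_out)) ln(V/V₀).
m = m₀ (V₀/V)^(Q_out/(Q_in−Q_out)) = 12.2 × (2.94/8.9170)^(2.8140) = 0.53752 g.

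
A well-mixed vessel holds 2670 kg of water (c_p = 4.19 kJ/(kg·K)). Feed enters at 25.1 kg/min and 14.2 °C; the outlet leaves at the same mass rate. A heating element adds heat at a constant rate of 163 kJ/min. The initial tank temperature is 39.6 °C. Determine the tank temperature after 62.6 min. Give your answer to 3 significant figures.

29.0 °C

M c_p dT/dt = ṁ c_p (T_in − T) + Q̇.
Rearrange: dT/dt = (T_ss − T)/τ with τ = M/ṁ = 106.37 min and T_ss = T_in + Q̇/(ṁ c_p) = 15.750 °C.
T approaches T_ss exponentially: T(t) = T_ss + (T₀ − T_ss) e^(−t/τ).
T(62.6) = 15.750 + (23.850)·e^(−62.6/106.37) = 15.750 + (23.850)·0.55517 = 28.991 °C.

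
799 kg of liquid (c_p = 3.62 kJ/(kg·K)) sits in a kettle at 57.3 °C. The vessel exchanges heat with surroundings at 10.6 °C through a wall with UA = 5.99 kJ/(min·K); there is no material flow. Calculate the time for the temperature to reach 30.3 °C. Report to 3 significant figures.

M c_p dT/dt = −UA(T − T_amb).
τ = M c_p/UA = 482.87 min; T_ss = T_amb = 10.600 °C.
T(t) = T_ss + (T₀ − T_ss)e^(−t/τ); set T = 30.3:
t = −τ ln[(T − T_ss)/(T₀ − T_ss)] = −482.87 · ln(0.42184) = 416.78 min.

417 min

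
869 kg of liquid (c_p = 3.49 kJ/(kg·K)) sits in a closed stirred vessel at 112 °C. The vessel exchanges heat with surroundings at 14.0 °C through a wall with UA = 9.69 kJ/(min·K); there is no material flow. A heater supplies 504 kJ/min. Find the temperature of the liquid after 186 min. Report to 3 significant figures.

Lumped-capacitance energy balance: M c_p dT/dt = UA(T_amb − T) + Q̇.
dT/dt = (T_ss − T)/τ with T_ss = T_amb + Q̇/UA = 14.0 + 504/9.69 = 66.012 °C, τ = M c_p/UA = 869·3.49/9.69 = 312.98 min.
This is linear first-order; T(t) = T_ss + (T₀ − T_ss) e^(−t/τ).
T(186) = 66.012 + (45.988)·0.55196 = 91.396 °C.

91.4 °C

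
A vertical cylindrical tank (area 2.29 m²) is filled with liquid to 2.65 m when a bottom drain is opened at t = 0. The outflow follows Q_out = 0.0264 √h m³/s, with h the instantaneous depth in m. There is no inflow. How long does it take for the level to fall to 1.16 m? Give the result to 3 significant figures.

Volume balance on the tank: A dh/dt = −0.0264 √h.
Separate and integrate: 2(√h − √h₀) = −(0.0264/A) t.
t = 2A(√h₀ − √h)/0.0264 = 2·2.29·(√2.65 − √1.16)/0.0264
  = 4.5800 × (1.6279 − 1.0770) / 0.0264 = 95.564 s.

95.6 s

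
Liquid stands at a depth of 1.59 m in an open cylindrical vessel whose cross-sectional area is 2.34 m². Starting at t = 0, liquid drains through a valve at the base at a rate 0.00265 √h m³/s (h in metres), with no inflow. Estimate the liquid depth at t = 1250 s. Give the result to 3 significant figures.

0.306 m

With no inflow, A dh/dt = −0.00265 √h.
This is separable: 2 d(√h)/dt = −0.00265/A, so √h = √h₀ − (0.00265/(2A)) t.
√h = √1.59 − 0.00265·1250/(2·2.34) = 1.2610 − 0.70780 = 0.55315.
h = 0.55315² = 0.30598 m.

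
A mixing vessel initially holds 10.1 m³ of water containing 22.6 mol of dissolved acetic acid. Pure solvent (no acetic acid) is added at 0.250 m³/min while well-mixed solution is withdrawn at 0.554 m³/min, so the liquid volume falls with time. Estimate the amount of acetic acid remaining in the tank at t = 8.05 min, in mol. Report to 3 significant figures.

Total volume: dV/dt = Q_in − Q_out = -0.30400 m³/min, so V(t) = 10.1 − 0.30400 t and V(8.05) = 7.6528 m³.
No acetic acid enters, so dm/dt = −Q_out · (m/V).
Separate: dm/m = −Q_out dt/V(t) ⇒ ln(m/m₀) = −(Q_out/(Q_in−Q_out)) ln(V/V₀).
m = m₀ (V₀/V)^(Q_out/(Q_in−Q_out)) = 22.6 × (10.1/7.6528)^(-1.8224) = 13.630 mol.

13.6 mol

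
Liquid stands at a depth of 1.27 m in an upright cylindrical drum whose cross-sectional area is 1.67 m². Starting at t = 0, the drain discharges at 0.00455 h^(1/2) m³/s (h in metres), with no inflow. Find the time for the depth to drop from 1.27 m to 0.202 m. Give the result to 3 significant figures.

With no inflow, A dh/dt = −0.00455 √h.
This is separable: 2 d(√h)/dt = −0.00455/A, so √h = √h₀ − (0.00455/(2A)) t.
t = 2A(√h₀ − √h)/0.00455 = 2·1.67·(√1.27 − √0.202)/0.00455
  = 3.3400 × (1.1269 − 0.44944) / 0.00455 = 497.33 s.

497 s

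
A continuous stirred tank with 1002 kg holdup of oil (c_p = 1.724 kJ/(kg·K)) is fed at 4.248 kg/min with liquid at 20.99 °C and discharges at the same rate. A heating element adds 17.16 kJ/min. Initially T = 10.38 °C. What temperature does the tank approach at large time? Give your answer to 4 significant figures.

23.33 °C

Heat balance on the well-mixed liquid: M c_p dT/dt = ṁ c_p (T_in − T) + 17.16.
At steady state dT/dt = 0 ⇒ T_ss = T_in + Q̇/(ṁ c_p) = 20.99 + 17.16/(4.248·1.724) = 23.3331 °C.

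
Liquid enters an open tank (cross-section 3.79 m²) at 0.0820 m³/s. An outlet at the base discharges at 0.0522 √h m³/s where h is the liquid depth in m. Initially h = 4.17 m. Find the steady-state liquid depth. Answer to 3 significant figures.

A dh/dt = Q_in − 0.0522 √h. Steady state requires inflow = outflow:
Q_in = 0.0522 √h_ss ⇒ √h_ss = 0.0820/0.0522 = 1.5709.
h_ss = 1.5709² = 2.4677 m. (Since h₀ = 4.17 m > h_ss, the level will fall toward this value.)

2.47 m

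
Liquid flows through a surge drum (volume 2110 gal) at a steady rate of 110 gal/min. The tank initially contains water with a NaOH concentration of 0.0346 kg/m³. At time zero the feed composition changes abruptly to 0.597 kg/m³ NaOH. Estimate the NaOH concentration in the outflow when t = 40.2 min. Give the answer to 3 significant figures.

Transient balance on the dissolved component: V dC/dt = Q(C_in − C).
So dC/dt = (C_in − C)/τ with τ = V/Q = 2110/110 = 19.182 min.
This is linear first-order; C(t) = C_in + (C₀ − C_in) e^(−t/τ).
C(40.2) = 0.597 + (0.0346 − 0.597)·e^(−40.2/19.182) = 0.597 + (-0.56240)·0.12298 = 0.52784 kg/m³.

0.528 kg/m³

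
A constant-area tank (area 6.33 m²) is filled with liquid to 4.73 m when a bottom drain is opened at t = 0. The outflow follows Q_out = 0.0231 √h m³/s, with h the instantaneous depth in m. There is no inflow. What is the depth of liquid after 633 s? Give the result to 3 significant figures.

With no inflow, A dh/dt = −0.0231 √h.
∫ h^(−1/2) dh = −(0.0231/A) ∫ dt, giving 2√h = 2√h₀ − (0.0231/A) t.
√h = √4.73 − 0.0231·633/(2·6.33) = 2.1749 − 1.1550 = 1.0199.
h = 1.0199² = 1.0401 m.

1.04 m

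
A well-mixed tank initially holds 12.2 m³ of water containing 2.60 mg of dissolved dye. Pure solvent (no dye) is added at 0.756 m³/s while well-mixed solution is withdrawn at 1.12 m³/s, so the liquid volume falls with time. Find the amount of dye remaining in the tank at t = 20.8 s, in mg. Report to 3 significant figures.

0.132 mg

Total volume: dV/dt = Q_in − Q_out = -0.36400 m³/s, so V(t) = 12.2 − 0.36400 t and V(20.8) = 4.6288 m³.
No dye enters, so dm/dt = −Q_out · (m/V).
Separate: dm/m = −Q_out dt/V(t) ⇒ ln(m/m₀) = −(Q_out/(Q_in−Q_out)) ln(V/V₀).
m = m₀ (V₀/V)^(Q_out/(Q_in−Q_out)) = 2.60 × (12.2/4.6288)^(-3.0769) = 0.13180 mg.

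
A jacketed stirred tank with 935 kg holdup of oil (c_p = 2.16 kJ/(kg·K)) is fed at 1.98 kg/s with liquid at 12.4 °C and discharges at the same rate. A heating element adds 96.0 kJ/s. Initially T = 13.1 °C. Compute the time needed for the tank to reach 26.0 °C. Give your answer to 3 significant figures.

Heat balance on the well-mixed liquid: M c_p dT/dt = ṁ c_p (T_in − T) + 96.0.
τ = M/ṁ = 472.22 s; T_ss = T_in + Q̇/(ṁ c_p) = 34.847 °C.
T(t) = T_ss + (T₀ − T_ss) e^(−t/τ). Set T = 26.0:
e^(−t/τ) = (26.0 − 34.847)/(13.1 − 34.847) = 0.40681
t = −472.22 · ln(0.40681) = 424.73 s.

425 s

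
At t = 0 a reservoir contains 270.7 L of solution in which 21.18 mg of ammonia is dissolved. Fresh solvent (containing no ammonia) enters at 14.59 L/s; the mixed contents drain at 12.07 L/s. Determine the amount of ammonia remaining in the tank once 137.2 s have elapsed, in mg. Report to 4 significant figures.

0.4112 mg

Let m(t) be the amount of ammonia. Volume: V(t) = V₀ + (Q_in − Q_out) t = 270.7 + 2.52000 t; V(137.2) = 616.444 L.
No ammonia enters, so dm/dt = −Q_out · (m/V).
Separate: dm/m = −Q_out dt/V(t) ⇒ ln(m/m₀) = −(Q_out/(Q_in−Q_out)) ln(V/V₀).
m = m₀ (V₀/V)^(Q_out/(Q_in−Q_out)) = 21.18 × (270.7/616.444)^(4.78968) = 0.411214 mg.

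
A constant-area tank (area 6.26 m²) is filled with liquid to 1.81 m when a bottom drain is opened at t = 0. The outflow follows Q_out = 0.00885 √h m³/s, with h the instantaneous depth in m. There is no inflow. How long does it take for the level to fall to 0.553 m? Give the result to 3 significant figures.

A dh/dt = −Q_out = −0.00885 √h.
This is separable: 2 d(√h)/dt = −0.00885/A, so √h = √h₀ − (0.00885/(2A)) t.
t = 2A(√h₀ − √h)/0.00885 = 2·6.26·(√1.81 − √0.553)/0.00885
  = 12.520 × (1.3454 − 0.74364) / 0.00885 = 851.25 s.

851 s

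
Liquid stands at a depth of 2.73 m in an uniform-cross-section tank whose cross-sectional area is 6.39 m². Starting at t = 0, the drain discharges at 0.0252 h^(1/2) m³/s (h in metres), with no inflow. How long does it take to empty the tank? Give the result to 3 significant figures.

838 s

Volume balance on the tank: A dh/dt = −0.0252 √h.
This is separable: 2 d(√h)/dt = −0.0252/A, so √h = √h₀ − (0.0252/(2A)) t.
Set h = 0: 2√h₀ = (0.0252/A) t_empty ⇒ t_empty = 2A√h₀/0.0252.
t_empty = 2·6.39·√2.73/0.0252 = 12.780·1.6523/0.0252 = 837.94 s.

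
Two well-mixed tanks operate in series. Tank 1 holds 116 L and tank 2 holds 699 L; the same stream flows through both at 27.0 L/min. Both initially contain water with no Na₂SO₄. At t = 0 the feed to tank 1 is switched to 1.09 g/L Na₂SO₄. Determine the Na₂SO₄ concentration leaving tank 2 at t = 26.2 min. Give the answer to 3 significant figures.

0.615 g/L

Each tank obeys Vᵢ dCᵢ/dt = Q(Cᵢ₋₁ − Cᵢ), so τᵢ = Vᵢ/Q.
τ₁ = 116/27.0 = 4.2963 min; τ₂ = 699/27.0 = 25.889 min.
Solving the cascade with C₁(0)=C₂(0)=0 gives C₂(t) = C_in[1 − (τ₁ e^(−t/τ₁) − τ₂ e^(−t/τ₂))/(τ₁ − τ₂)].
At t = 26.2: e^(−t/τ₁) = 0.0022467, e^(−t/τ₂) = 0.36349.
C₂ = 1.09·[1 − (4.2963·0.0022467 − 25.889·0.36349)/(-21.593)] = 1.09·0.56464 = 0.61546 g/L.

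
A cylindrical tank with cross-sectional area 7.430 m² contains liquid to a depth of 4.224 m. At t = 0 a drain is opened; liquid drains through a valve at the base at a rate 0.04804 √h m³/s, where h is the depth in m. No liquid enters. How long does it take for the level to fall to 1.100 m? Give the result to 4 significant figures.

With no inflow, A dh/dt = −0.04804 √h.
Separate and integrate: 2(√h − √h₀) = −(0.04804/A) t.
t = 2A(√h₀ − √h)/0.04804 = 2·7.430·(√4.224 − √1.100)/0.04804
  = 14.8600 × (2.05524 − 1.04881) / 0.04804 = 311.314 s.

311.3 s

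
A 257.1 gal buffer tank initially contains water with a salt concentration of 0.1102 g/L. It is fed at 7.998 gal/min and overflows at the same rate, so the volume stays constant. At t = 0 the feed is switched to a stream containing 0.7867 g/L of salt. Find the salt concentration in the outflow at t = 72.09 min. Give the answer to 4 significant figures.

Unsteady species balance (constant V, well mixed): V dC/dt = Q(C_in − C).
So dC/dt = (C_in − C)/τ with τ = V/Q = 257.1/7.998 = 32.1455 min.
C approaches C_in exponentially: C(t) = C_in + (C₀ − C_in) e^(−t/τ).
C(72.09) = 0.7867 + (0.1102 − 0.7867)·e^(−72.09/32.1455) = 0.7867 + (-0.676500)·0.106181 = 0.714869 g/L.

0.7149 g/L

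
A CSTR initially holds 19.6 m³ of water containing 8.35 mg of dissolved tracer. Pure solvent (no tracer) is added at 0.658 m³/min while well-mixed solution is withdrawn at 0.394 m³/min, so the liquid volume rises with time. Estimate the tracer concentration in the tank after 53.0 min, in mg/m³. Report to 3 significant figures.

0.111 mg/m³

Let m(t) be the amount of tracer. Volume: V(t) = V₀ + (Q_in − Q_out) t = 19.6 + 0.26400 t; V(53.0) = 33.592 m³.
No tracer enters, so dm/dt = −Q_out · (m/V).
Separate: dm/m = −Q_out dt/V(t) ⇒ ln(m/m₀) = −(Q_out/(Q_in−Q_out)) ln(V/V₀).
m = m₀ (V₀/V)^(Q_out/(Q_in−Q_out)) = 8.35 × (19.6/33.592)^(1.4924) = 3.7367 mg.
C = m/V = 3.7367/33.592 = 0.11124 mg/m³.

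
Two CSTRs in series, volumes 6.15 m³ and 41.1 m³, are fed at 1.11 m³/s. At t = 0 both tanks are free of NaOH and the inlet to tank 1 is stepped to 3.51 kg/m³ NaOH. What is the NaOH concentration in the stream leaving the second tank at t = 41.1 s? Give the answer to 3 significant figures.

Time constants: τᵢ = Vᵢ/Q for each well-mixed tank.
τ₁ = 6.15/1.11 = 5.5405 s; τ₂ = 41.1/1.11 = 37.027 s.
Solving the cascade with C₁(0)=C₂(0)=0 gives C₂(t) = C_in[1 − (τ₁ e^(−t/τ₁) − τ₂ e^(−t/τ₂))/(τ₁ − τ₂)].
At t = 41.1: e^(−t/τ₁) = 0.00060032, e^(−t/τ₂) = 0.32956.
C₂ = 3.51·[1 − (5.5405·0.00060032 − 37.027·0.32956)/(-31.486)] = 3.51·0.61256 = 2.1501 kg/m³.

2.15 kg/m³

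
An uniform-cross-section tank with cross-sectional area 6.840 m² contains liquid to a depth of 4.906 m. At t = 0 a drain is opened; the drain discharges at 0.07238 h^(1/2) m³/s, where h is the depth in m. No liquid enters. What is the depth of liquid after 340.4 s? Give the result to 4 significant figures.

With no inflow, A dh/dt = −0.07238 √h.
This is separable: 2 d(√h)/dt = −0.07238/A, so √h = √h₀ − (0.07238/(2A)) t.
√h = √4.906 − 0.07238·340.4/(2·6.840) = 2.21495 − 1.80103 = 0.413915.
h = 0.413915² = 0.171325 m.

0.1713 m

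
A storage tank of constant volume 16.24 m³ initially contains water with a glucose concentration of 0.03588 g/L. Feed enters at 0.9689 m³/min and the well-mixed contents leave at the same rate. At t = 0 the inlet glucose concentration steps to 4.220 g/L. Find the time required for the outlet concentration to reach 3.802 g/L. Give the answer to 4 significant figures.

38.61 min

Species balance: V dC/dt = Q(C_in − C) ⇒ τ = V/Q = 16.7613 min.
C(t) = C_in + (C₀ − C_in) e^(−t/τ). Set C = 3.802 and solve for t:
e^(−t/τ) = (C − C_in)/(C₀ − C_in) = (3.802 − 4.220)/(0.03588 − 4.220) = 0.0999015
t = −τ ln(…) = 16.7613 × 2.30357 = 38.6108 min.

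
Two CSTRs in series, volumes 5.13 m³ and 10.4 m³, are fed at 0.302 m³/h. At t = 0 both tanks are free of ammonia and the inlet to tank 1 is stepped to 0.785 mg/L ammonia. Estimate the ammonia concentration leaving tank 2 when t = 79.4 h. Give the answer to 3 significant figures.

Time constants: τᵢ = Vᵢ/Q for each well-mixed tank.
τ₁ = 5.13/0.302 = 16.987 h; τ₂ = 10.4/0.302 = 34.437 h.
Tank 1: C₁ = C_in(1 − e^(−t/τ₁)). Tank 2 (τ₁ ≠ τ₂): C₂ = C_in[1 − (τ₁ e^(−t/τ₁) − τ₂ e^(−t/τ₂))/(τ₁ − τ₂)].
At t = 79.4: e^(−t/τ₁) = 0.0093327, e^(−t/τ₂) = 0.099694.
C₂ = 0.785·[1 − (16.987·0.0093327 − 34.437·0.099694)/(-17.450)] = 0.785·0.81235 = 0.63769 mg/L.

0.638 mg/L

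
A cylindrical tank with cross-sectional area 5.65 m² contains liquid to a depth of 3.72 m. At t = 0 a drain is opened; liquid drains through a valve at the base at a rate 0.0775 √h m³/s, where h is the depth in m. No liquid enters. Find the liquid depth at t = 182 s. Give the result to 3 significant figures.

Mass balance (ρ constant): A dh/dt = −0.0775 √h.
This is separable: 2 d(√h)/dt = −0.0775/A, so √h = √h₀ − (0.0775/(2A)) t.
√h = √3.72 − 0.0775·182/(2·5.65) = 1.9287 − 1.2482 = 0.68050.
h = 0.68050² = 0.46308 m.

0.463 m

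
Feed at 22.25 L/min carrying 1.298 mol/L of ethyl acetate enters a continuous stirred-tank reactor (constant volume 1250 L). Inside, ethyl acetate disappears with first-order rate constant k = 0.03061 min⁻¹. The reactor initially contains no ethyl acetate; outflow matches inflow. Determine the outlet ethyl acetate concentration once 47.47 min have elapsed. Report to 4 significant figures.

V dC/dt = Q(C_in − C) − k V C.
dC/dt = (Q/V) C_in − (Q/V + k) C; effective rate a = Q/V + k = 0.0178000 + 0.03061 = 0.0484100 min⁻¹.
C_ss = Q C_in/(Q + kV) = 0.477265 mol/L; C(t) = C_ss + (C₀ − C_ss) e^(−a t).
C(47.47) = 0.477265 + (-0.477265)·e^(−0.0484100·47.47) = 0.477265 + (-0.477265)·0.100457 = 0.429320 mol/L.

0.4293 mol/L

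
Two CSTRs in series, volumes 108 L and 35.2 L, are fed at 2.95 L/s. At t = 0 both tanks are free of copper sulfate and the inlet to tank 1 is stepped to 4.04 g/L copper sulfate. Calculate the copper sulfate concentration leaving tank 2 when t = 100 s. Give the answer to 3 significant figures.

3.65 g/L

Each tank obeys Vᵢ dCᵢ/dt = Q(Cᵢ₋₁ − Cᵢ), so τᵢ = Vᵢ/Q.
τ₁ = 108/2.95 = 36.610 s; τ₂ = 35.2/2.95 = 11.932 s.
Solving the cascade with C₁(0)=C₂(0)=0 gives C₂(t) = C_in[1 − (τ₁ e^(−t/τ₁) − τ₂ e^(−t/τ₂))/(τ₁ − τ₂)].
At t = 100: e^(−t/τ₁) = 0.065123, e^(−t/τ₂) = 0.00022925.
C₂ = 4.04·[1 − (36.610·0.065123 − 11.932·0.00022925)/(24.678)] = 4.04·0.90350 = 3.6501 g/L.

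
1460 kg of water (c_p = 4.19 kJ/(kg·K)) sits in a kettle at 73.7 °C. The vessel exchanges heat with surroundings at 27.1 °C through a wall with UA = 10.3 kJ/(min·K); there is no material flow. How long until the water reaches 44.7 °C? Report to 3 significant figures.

578 min

Lumped-capacitance energy balance: M c_p dT/dt = UA(T_amb − T).
τ = M c_p/UA = 593.92 min; T_ss = T_amb = 27.100 °C.
T(t) = T_ss + (T₀ − T_ss)e^(−t/τ); set T = 44.7:
t = −τ ln[(T − T_ss)/(T₀ − T_ss)] = −593.92 · ln(0.37768) = 578.30 min.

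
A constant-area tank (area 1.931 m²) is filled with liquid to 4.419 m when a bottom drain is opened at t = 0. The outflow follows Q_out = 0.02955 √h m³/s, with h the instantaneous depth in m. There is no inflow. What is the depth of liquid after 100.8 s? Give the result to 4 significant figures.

With no inflow, A dh/dt = −0.02955 √h.
Separate and integrate: 2(√h − √h₀) = −(0.02955/A) t.
√h = √4.419 − 0.02955·100.8/(2·1.931) = 2.10214 − 0.771269 = 1.33087.
h = 1.33087² = 1.77122 m.

1.771 m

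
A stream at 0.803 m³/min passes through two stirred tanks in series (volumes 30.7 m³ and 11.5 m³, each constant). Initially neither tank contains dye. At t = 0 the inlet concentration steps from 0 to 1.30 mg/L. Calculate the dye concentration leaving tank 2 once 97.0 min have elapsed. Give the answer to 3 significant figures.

1.14 mg/L

Species balance on tank i: dCᵢ/dt = (Cᵢ₋₁ − Cᵢ)/τᵢ with τᵢ = Vᵢ/Q.
τ₁ = 30.7/0.803 = 38.232 min; τ₂ = 11.5/0.803 = 14.321 min.
Solving the cascade with C₁(0)=C₂(0)=0 gives C₂(t) = C_in[1 − (τ₁ e^(−t/τ₁) − τ₂ e^(−t/τ₂))/(τ₁ − τ₂)].
At t = 97.0: e^(−t/τ₁) = 0.079090, e^(−t/τ₂) = 0.0011441.
C₂ = 1.30·[1 − (38.232·0.079090 − 14.321·0.0011441)/(23.910)] = 1.30·0.87422 = 1.1365 mg/L.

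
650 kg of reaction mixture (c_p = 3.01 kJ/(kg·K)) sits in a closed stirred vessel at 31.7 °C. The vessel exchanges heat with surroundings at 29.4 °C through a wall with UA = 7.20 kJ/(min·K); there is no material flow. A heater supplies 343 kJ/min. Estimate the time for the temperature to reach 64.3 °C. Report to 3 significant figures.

Heat balance on the well-mixed liquid: M c_p dT/dt = −UA(T − T_amb) + Q̇.
τ = M c_p/UA = 271.74 min; T_ss = T_amb + Q̇/UA = 29.4 + 343/7.20 = 77.039 °C.
T(t) = T_ss + (T₀ − T_ss)e^(−t/τ); set T = 64.3:
t = −τ ln[(T − T_ss)/(T₀ − T_ss)] = −271.74 · ln(0.28097) = 344.97 min.

345 min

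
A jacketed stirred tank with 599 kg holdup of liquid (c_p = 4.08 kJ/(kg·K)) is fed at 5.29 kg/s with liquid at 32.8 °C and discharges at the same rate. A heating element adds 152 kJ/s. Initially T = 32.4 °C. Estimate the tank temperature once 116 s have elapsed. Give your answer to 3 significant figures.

37.2 °C

Heat balance on the well-mixed liquid: M c_p dT/dt = ṁ c_p (T_in − T) + 152.
Rearrange: dT/dt = (T_ss − T)/τ with τ = M/ṁ = 113.23 s and T_ss = T_in + Q̇/(ṁ c_p) = 39.843 °C.
T approaches T_ss exponentially: T(t) = T_ss + (T₀ − T_ss) e^(−t/τ).
T(116) = 39.843 + (-7.4425)·e^(−116/113.23) = 39.843 + (-7.4425)·0.35900 = 37.171 °C.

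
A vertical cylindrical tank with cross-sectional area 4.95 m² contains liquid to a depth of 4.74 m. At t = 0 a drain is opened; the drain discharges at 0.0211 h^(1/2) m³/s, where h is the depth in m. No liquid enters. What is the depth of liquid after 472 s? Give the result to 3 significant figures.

A dh/dt = −Q_out = −0.0211 √h.
Separate and integrate: 2(√h − √h₀) = −(0.0211/A) t.
√h = √4.74 − 0.0211·472/(2·4.95) = 2.1772 − 1.0060 = 1.1712.
h = 1.1712² = 1.3716 m.

1.37 m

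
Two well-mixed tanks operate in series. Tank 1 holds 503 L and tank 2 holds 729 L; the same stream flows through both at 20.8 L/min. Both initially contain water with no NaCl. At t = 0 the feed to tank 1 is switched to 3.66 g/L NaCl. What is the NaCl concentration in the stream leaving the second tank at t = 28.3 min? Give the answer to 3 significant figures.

Each tank obeys Vᵢ dCᵢ/dt = Q(Cᵢ₋₁ − Cᵢ), so τᵢ = Vᵢ/Q.
τ₁ = 503/20.8 = 24.183 min; τ₂ = 729/20.8 = 35.048 min.
Tank 1: C₁ = C_in(1 − e^(−t/τ₁)). Tank 2 (τ₁ ≠ τ₂): C₂ = C_in[1 − (τ₁ e^(−t/τ₁) − τ₂ e^(−t/τ₂))/(τ₁ − τ₂)].
At t = 28.3: e^(−t/τ₁) = 0.31029, e^(−t/τ₂) = 0.44599.
C₂ = 3.66·[1 − (24.183·0.31029 − 35.048·0.44599)/(-10.865)] = 3.66·0.25199 = 0.92227 g/L.

0.922 g/L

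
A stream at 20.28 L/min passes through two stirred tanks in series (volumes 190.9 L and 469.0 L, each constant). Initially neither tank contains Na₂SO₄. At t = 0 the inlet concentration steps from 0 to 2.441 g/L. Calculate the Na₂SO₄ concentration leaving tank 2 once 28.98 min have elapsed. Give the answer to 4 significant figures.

Each tank obeys Vᵢ dCᵢ/dt = Q(Cᵢ₋₁ − Cᵢ), so τᵢ = Vᵢ/Q.
τ₁ = 190.9/20.28 = 9.41321 min; τ₂ = 469.0/20.28 = 23.1262 min.
Tank 1: C₁ = C_in(1 − e^(−t/τ₁)). Tank 2 (τ₁ ≠ τ₂): C₂ = C_in[1 − (τ₁ e^(−t/τ₁) − τ₂ e^(−t/τ₂))/(τ₁ − τ₂)].
At t = 28.98: e^(−t/τ₁) = 0.0460213, e^(−t/τ₂) = 0.285612.
C₂ = 2.441·[1 − (9.41321·0.0460213 − 23.1262·0.285612)/(-13.7130)] = 2.441·0.549923 = 1.34236 g/L.

1.342 g/L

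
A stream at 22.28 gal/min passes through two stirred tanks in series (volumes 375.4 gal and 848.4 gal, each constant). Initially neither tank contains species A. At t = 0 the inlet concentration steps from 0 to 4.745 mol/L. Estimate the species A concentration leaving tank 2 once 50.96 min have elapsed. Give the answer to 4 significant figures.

2.696 mol/L

Species balance on tank i: dCᵢ/dt = (Cᵢ₋₁ − Cᵢ)/τᵢ with τᵢ = Vᵢ/Q.
τ₁ = 375.4/22.28 = 16.8492 min; τ₂ = 848.4/22.28 = 38.0790 min.
Solving the cascade with C₁(0)=C₂(0)=0 gives C₂(t) = C_in[1 − (τ₁ e^(−t/τ₁) − τ₂ e^(−t/τ₂))/(τ₁ − τ₂)].
At t = 50.96: e^(−t/τ₁) = 0.0485832, e^(−t/τ₂) = 0.262299.
C₂ = 4.745·[1 − (16.8492·0.0485832 − 38.0790·0.262299)/(-21.2298)] = 4.745·0.568084 = 2.69556 mol/L.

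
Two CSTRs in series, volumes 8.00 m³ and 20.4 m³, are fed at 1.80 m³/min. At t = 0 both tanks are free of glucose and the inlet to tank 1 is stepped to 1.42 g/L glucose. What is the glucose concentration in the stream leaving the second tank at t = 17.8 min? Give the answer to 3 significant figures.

Each tank obeys Vᵢ dCᵢ/dt = Q(Cᵢ₋₁ − Cᵢ), so τᵢ = Vᵢ/Q.
τ₁ = 8.00/1.80 = 4.4444 min; τ₂ = 20.4/1.80 = 11.333 min.
Tank 1: C₁ = C_in(1 − e^(−t/τ₁)). Tank 2 (τ₁ ≠ τ₂): C₂ = C_in[1 − (τ₁ e^(−t/τ₁) − τ₂ e^(−t/τ₂))/(τ₁ − τ₂)].
At t = 17.8: e^(−t/τ₁) = 0.018224, e^(−t/τ₂) = 0.20792.
C₂ = 1.42·[1 − (4.4444·0.018224 − 11.333·0.20792)/(-6.8889)] = 1.42·0.66969 = 0.95096 g/L.

0.951 g/L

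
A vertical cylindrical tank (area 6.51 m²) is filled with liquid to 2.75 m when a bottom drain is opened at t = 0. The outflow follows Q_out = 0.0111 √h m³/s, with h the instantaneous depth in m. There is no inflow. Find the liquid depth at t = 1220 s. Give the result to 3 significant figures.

0.382 m

A dh/dt = −Q_out = −0.0111 √h.
Separate and integrate: 2(√h − √h₀) = −(0.0111/A) t.
√h = √2.75 − 0.0111·1220/(2·6.51) = 1.6583 − 1.0401 = 0.61822.
h = 0.61822² = 0.38220 m.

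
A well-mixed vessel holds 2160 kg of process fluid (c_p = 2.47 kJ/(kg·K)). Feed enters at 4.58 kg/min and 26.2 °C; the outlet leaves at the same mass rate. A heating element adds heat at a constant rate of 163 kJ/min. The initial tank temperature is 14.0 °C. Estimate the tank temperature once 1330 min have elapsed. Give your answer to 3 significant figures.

M c_p dT/dt = ṁ c_p (T_in − T) + Q̇.
τ = M/ṁ = 471.62 min; T_ss = T_in + Q̇/(ṁ c_p) = 26.2 + 163/(4.58·2.47) = 40.609 °C.
Integrating: T(t) = T_ss + (T₀ − T_ss) e^(−t/τ).
T(1330) = 40.609 + (-26.609)·e^(−1330/471.62) = 40.609 + (-26.609)·0.059600 = 39.023 °C.

39.0 °C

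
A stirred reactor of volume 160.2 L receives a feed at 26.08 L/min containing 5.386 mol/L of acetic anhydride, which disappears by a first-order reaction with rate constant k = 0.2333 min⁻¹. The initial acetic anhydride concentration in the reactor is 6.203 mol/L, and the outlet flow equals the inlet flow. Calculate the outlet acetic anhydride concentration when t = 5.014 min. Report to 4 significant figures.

2.761 mol/L

Accumulation = in − out − consumed: V dC/dt = Q C_in − Q C − k V C.
dC/dt = (Q/V) C_in − (Q/V + k) C; effective rate a = Q/V + k = 0.162797 + 0.2333 = 0.396097 min⁻¹.
C_ss = Q C_in/(Q + kV) = 2.21366 mol/L; C(t) = C_ss + (C₀ − C_ss) e^(−a t).
C(5.014) = 2.21366 + (3.98934)·e^(−0.396097·5.014) = 2.21366 + (3.98934)·0.137239 = 2.76115 mol/L.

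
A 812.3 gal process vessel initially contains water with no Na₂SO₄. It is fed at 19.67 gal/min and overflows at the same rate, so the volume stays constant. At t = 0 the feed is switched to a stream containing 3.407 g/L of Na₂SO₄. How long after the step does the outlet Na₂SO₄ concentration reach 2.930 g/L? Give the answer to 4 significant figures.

Accumulation = in − out for the solute gives V dC/dt = Q(C_in − C), so τ = V/Q = 41.2964 min.
C(t) = C_in + (C₀ − C_in) e^(−t/τ). Set C = 2.930 and solve for t:
e^(−t/τ) = (C − C_in)/(C₀ − C_in) = (2.930 − 3.407)/(0 − 3.407) = 0.140006
t = −τ ln(…) = 41.2964 × 1.96607 = 81.1916 min.

81.19 min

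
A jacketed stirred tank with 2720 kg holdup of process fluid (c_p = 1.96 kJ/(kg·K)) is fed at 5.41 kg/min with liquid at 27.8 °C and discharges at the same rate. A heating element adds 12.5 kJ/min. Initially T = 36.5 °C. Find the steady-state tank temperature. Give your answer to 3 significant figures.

Energy balance: M c_p dT/dt = ṁ c_p (T_in − T) + 12.5.
At steady state dT/dt = 0 ⇒ T_ss = T_in + Q̇/(ṁ c_p) = 27.8 + 12.5/(5.41·1.96) = 28.979 °C.

29.0 °C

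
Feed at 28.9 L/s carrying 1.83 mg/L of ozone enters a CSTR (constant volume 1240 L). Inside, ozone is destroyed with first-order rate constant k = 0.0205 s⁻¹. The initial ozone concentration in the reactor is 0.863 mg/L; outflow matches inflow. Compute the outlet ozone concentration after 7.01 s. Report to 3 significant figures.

0.892 mg/L

Species balance: V dC/dt = Q C_in − Q C − k V C.
This is linear with rate a = Q/V + k = 0.043806 s⁻¹.
C_ss = Q C_in/(Q + kV) = 0.97362 mg/L; C(t) = C_ss + (C₀ − C_ss) e^(−a t).
C(7.01) = 0.97362 + (-0.11062)·e^(−0.043806·7.01) = 0.97362 + (-0.11062)·0.73559 = 0.89225 mg/L.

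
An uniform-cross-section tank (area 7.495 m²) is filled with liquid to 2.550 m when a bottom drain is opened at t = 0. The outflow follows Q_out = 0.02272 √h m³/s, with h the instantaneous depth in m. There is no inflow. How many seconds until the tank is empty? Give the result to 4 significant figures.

1054 s

Unsteady balance on liquid volume: A dh/dt = −0.02272 √h.
This is separable: 2 d(√h)/dt = −0.02272/A, so √h = √h₀ − (0.02272/(2A)) t.
Tank is empty when √h = 0: t_empty = 2A√h₀/0.02272.
t_empty = 2·7.495·√2.550/0.02272 = 14.9900·1.59687/0.02272 = 1053.57 s.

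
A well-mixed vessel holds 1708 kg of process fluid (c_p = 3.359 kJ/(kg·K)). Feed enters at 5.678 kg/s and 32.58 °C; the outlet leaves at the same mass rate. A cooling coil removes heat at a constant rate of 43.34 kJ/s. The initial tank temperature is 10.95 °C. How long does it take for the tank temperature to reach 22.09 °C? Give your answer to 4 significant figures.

257.7 s

M c_p dT/dt = ṁ c_p (T_in − T) − Q̇.
τ = M/ṁ = 300.810 s; T_ss = T_in − Q̇/(ṁ c_p) = 30.3076 °C.
T(t) = T_ss + (T₀ − T_ss) e^(−t/τ). Set T = 22.09:
e^(−t/τ) = (22.09 − 30.3076)/(10.95 − 30.3076) = 0.424516
t = −300.810 · ln(0.424516) = 257.736 s.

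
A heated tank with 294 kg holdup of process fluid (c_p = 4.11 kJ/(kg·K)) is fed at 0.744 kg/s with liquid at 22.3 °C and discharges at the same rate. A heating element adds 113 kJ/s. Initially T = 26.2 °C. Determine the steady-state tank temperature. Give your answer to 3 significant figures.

59.3 °C

M c_p dT/dt = ṁ c_p (T_in − T) + Q̇.
At steady state dT/dt = 0 ⇒ T_ss = T_in + Q̇/(ṁ c_p) = 22.3 + 113/(0.744·4.11) = 59.254 °C.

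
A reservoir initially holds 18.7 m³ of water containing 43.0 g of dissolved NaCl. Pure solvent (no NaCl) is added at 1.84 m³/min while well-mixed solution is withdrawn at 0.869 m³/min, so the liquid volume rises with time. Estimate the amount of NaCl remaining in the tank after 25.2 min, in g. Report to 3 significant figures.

20.3 g

Total volume: dV/dt = Q_in − Q_out = 0.97100 m³/min, so V(t) = 18.7 + 0.97100 t and V(25.2) = 43.169 m³.
Species balance (pure solvent in): dm/dt = −Q_out · m/V(t).
dm/m = −Q_out dt/(V₀ + 0.97100 t); integrating gives ln(m/m₀) = −(Q_out/(Q_in−Q_out)) ln(V/V₀).
m = m₀ (V₀/V)^(Q_out/(Q_in−Q_out)) = 43.0 × (18.7/43.169)^(0.89495) = 20.338 g.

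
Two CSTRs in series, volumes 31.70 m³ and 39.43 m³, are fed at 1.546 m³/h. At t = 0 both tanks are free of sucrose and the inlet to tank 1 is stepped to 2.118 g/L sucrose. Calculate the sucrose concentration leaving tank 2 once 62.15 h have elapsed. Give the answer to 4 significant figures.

Each tank obeys Vᵢ dCᵢ/dt = Q(Cᵢ₋₁ − Cᵢ), so τᵢ = Vᵢ/Q.
τ₁ = 31.70/1.546 = 20.5045 h; τ₂ = 39.43/1.546 = 25.5045 h.
Tank 1: C₁ = C_in(1 − e^(−t/τ₁)). Tank 2 (τ₁ ≠ τ₂): C₂ = C_in[1 − (τ₁ e^(−t/τ₁) − τ₂ e^(−t/τ₂))/(τ₁ − τ₂)].
At t = 62.15: e^(−t/τ₁) = 0.0482655, e^(−t/τ₂) = 0.0874383.
C₂ = 2.118·[1 − (20.5045·0.0482655 − 25.5045·0.0874383)/(-5.00000)] = 2.118·0.751918 = 1.59256 g/L.

1.593 g/L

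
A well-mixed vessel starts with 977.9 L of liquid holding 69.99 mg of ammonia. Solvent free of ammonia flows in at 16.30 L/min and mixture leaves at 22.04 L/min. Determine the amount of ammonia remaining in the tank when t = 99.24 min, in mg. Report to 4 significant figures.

Total volume: dV/dt = Q_in − Q_out = -5.74000 L/min, so V(t) = 977.9 − 5.74000 t and V(99.24) = 408.262 L.
No ammonia enters, so dm/dt = −Q_out · (m/V).
Separate: dm/m = −Q_out dt/V(t) ⇒ ln(m/m₀) = −(Q_out/(Q_in−Q_out)) ln(V/V₀).
m = m₀ (V₀/V)^(Q_out/(Q_in−Q_out)) = 69.99 × (977.9/408.262)^(-3.83972) = 2.44579 mg.

2.446 mg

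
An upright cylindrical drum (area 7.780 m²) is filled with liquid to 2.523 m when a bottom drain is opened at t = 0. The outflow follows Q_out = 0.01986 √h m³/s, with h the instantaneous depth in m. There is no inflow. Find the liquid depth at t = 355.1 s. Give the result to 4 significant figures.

A dh/dt = −Q_out = −0.01986 √h.
This is separable: 2 d(√h)/dt = −0.01986/A, so √h = √h₀ − (0.01986/(2A)) t.
√h = √2.523 − 0.01986·355.1/(2·7.780) = 1.58840 − 0.453232 = 1.13516.
h = 1.13516² = 1.28860 m.

1.289 m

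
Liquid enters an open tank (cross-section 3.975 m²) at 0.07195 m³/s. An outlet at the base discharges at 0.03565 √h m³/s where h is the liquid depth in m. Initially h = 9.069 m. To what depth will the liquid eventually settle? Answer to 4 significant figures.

4.073 m

A dh/dt = Q_in − 0.03565 √h. Steady state requires inflow = outflow:
Q_in = 0.03565 √h_ss ⇒ √h_ss = 0.07195/0.03565 = 2.01823.
h_ss = 2.01823² = 4.07326 m. (Since h₀ = 9.069 m > h_ss, the level will fall toward this value.)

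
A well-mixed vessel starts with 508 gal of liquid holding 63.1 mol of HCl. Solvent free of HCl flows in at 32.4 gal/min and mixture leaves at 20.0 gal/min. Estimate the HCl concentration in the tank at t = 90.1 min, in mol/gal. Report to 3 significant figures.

0.00595 mol/gal

Total volume: dV/dt = Q_in − Q_out = 12.400 gal/min, so V(t) = 508 + 12.400 t and V(90.1) = 1625.2 gal.
Solute balance: dm/dt = 0 − Q_out C = −Q_out m/V(t).
Separate: dm/m = −Q_out dt/V(t) ⇒ ln(m/m₀) = −(Q_out/(Q_in−Q_out)) ln(V/V₀).
m = m₀ (V₀/V)^(Q_out/(Q_in−Q_out)) = 63.1 × (508/1625.2)^(1.6129) = 9.6700 mol.
C = m/V = 9.6700/1625.2 = 0.0059499 mol/gal.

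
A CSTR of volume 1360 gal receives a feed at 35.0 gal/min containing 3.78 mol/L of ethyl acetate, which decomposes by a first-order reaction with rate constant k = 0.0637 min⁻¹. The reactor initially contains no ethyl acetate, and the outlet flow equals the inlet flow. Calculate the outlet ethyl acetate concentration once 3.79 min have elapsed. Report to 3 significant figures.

Species balance: V dC/dt = Q C_in − Q C − k V C.
dC/dt = (Q/V) C_in − (Q/V + k) C; effective rate a = Q/V + k = 0.025735 + 0.0637 = 0.089435 min⁻¹.
C_ss = Q C_in/(Q + kV) = 1.0877 mol/L; C(t) = C_ss + (C₀ − C_ss) e^(−a t).
C(3.79) = 1.0877 + (-1.0877)·e^(−0.089435·3.79) = 1.0877 + (-1.0877)·0.71251 = 0.31270 mol/L.

0.313 mol/L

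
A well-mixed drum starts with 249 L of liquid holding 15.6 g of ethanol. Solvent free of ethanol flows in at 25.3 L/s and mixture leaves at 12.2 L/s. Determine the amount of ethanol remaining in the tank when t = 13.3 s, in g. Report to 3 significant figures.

9.52 g

Let m(t) be the amount of ethanol. Volume: V(t) = V₀ + (Q_in − Q_out) t = 249 + 13.100 t; V(13.3) = 423.23 L.
Species balance (pure solvent in): dm/dt = −Q_out · m/V(t).
dm/m = −Q_out dt/(V₀ + 13.100 t); integrating gives ln(m/m₀) = −(Q_out/(Q_in−Q_out)) ln(V/V₀).
m = m₀ (V₀/V)^(Q_out/(Q_in−Q_out)) = 15.6 × (249/423.23)^(0.93130) = 9.5186 g.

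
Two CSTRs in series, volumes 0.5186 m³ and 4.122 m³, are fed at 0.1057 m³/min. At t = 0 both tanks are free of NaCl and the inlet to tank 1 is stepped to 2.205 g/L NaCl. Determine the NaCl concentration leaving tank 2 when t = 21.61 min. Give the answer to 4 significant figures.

Species balance on tank i: dCᵢ/dt = (Cᵢ₋₁ − Cᵢ)/τᵢ with τᵢ = Vᵢ/Q.
τ₁ = 0.5186/0.1057 = 4.90634 min; τ₂ = 4.122/0.1057 = 38.9972 min.
Tank 1: C₁ = C_in(1 − e^(−t/τ₁)). Tank 2 (τ₁ ≠ τ₂): C₂ = C_in[1 − (τ₁ e^(−t/τ₁) − τ₂ e^(−t/τ₂))/(τ₁ − τ₂)].
At t = 21.61: e^(−t/τ₁) = 0.0122221, e^(−t/τ₂) = 0.574565.
C₂ = 2.205·[1 − (4.90634·0.0122221 − 38.9972·0.574565)/(-34.0908)] = 2.205·0.344503 = 0.759630 g/L.

0.7596 g/L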